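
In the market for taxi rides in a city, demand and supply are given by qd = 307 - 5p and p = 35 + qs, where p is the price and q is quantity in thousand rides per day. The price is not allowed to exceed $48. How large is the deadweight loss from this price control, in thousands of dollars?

48.6

Rearranging supply gives qs = p - 35. Without the control the market clears where 307 - 5p = p - 35, i.e. p* = 57 and q* = 22.
The ceiling of 48 is below the equilibrium price 57, so it binds.
At p = 48: qd = 307 - 5·48 = 67 and qs = 48 - 35 = 13.
Quantity traded falls to 13. At q = 13 the demand price is (307 - 13)/5 = 58.8 and the supply price is 35 + 13 = 48.
Deadweight loss = ½ · (58.8 - 48) · (22 - 13) = ½ · 10.8 · 9 = 48.6.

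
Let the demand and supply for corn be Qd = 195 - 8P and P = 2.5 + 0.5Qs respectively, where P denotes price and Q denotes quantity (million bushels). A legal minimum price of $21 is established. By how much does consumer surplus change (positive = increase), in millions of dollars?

Rearranging supply gives Qs = 2P - 5. Equilibrium: 195 - 8P = 2P - 5, so 200 = 10P and P* = 20, Q* = 35.
Because the floor (21) lies above the market-clearing price, it is binding.
At P = 21: Qd = 195 - 8·21 = 27 and Qs = 2·21 - 5 = 37.
Consumer surplus without the control is ½ · (24.375 - 20) · 35 = 76.5625.
With the floor, consumers buy 27 units at 21, so CS = ½ · (24.375 - 21) · 27 = 45.5625.
Change in consumer surplus = 45.5625 - 76.5625 = -31.

-31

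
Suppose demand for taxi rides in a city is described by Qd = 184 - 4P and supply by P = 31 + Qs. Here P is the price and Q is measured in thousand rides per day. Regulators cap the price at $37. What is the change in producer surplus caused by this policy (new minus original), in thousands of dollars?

-54

Rearranging supply gives Qs = P - 31. Without the control the market clears where 184 - 4P = P - 31, i.e. P* = 43 and Q* = 12.
Since 37 < 43, the ceiling is binding.
At P = 37: Qd = 184 - 4·37 = 36 and Qs = 37 - 31 = 6.
Producer surplus without the control is ½ · (43 - 31) · 12 = 72.
With the ceiling, producers sell 6 units at 37, so PS = ½ · (37 - 31) · 6 = 18.
Change in producer surplus = 18 - 72 = -54.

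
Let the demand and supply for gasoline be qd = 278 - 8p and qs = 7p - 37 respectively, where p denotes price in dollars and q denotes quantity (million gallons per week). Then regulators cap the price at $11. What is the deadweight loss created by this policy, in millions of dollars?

Equilibrium: 278 - 8p = 7p - 37, so 315 = 15p and p* = 21, q* = 110.
Because the ceiling (11) lies below the market-clearing price, it is binding.
At p = 11: qd = 278 - 8·11 = 190 and qs = 7·11 - 37 = 40.
Quantity traded falls to 40. At q = 40 the demand price is (278 - 40)/8 = 29.75 and the supply price is (37 + 40)/7 = 11.
Deadweight loss = ½ · (29.75 - 11) · (110 - 40) = ½ · 18.75 · 70 = 656.25.

656.25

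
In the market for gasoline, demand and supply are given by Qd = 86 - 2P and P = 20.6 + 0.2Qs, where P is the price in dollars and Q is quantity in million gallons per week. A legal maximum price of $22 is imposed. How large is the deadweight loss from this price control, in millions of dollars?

218.75

Rearranging supply gives Qs = 5P - 103. In a free market, 86 - 2P = 5P - 103 gives the equilibrium P* = 27, Q* = 32.
The ceiling of 22 is below the equilibrium price 27, so it binds.
At P = 22: Qd = 86 - 2·22 = 42 and Qs = 5·22 - 103 = 7.
Quantity traded falls to 7. At Q = 7 the demand price is (86 - 7)/2 = 39.5 and the supply price is (103 + 7)/5 = 22.
Deadweight loss = ½ · (39.5 - 22) · (32 - 7) = ½ · 17.5 · 25 = 218.75.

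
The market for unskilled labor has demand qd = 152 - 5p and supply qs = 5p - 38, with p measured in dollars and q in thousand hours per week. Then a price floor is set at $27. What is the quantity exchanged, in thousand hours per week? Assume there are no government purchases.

17

Without the control the market clears where 152 - 5p = 5p - 38, i.e. p* = 19 and q* = 57.
The floor of 27 is above the equilibrium price 19, so it binds.
At p = 27: qd = 152 - 5·27 = 17 and qs = 5·27 - 38 = 97.
The quantity actually transacted is the short side, demand: 17.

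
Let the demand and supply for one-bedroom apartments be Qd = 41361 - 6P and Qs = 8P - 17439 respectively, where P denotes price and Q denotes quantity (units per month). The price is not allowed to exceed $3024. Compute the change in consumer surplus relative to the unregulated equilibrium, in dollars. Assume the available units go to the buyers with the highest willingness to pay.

565656

Setting quantity demanded equal to quantity supplied, 41361 - 6P = 8P - 17439, gives P* = 4200 and Q* = 16161.
The ceiling of 3024 is below the equilibrium price 4200, so it binds.
At P = 3024: Qd = 41361 - 6·3024 = 23217 and Qs = 8·3024 - 17439 = 6753.
Consumer surplus without the control is ½ · (6893.5 - 4200) · 16161 = 21764826.75.
With the ceiling, 6753 units are sold at 3024 (assume they go to the highest-value buyers). The demand price at Q = 6753 is 5768, so CS = ½ · [(6893.5 - 3024) + (5768 - 3024)] · 6753 = 22330482.75.
Change in consumer surplus = 22330482.75 - 21764826.75 = 565656.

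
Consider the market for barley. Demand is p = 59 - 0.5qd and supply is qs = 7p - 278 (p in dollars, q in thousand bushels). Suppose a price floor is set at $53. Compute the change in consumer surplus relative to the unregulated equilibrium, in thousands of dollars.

Rearranging demand gives qd = 118 - 2p. Setting quantity demanded equal to quantity supplied, 118 - 2p = 7p - 278, gives p* = 44 and q* = 30.
Because the floor (53) lies above the market-clearing price, it is binding.
At p = 53: qd = 118 - 2·53 = 12 and qs = 7·53 - 278 = 93.
Consumer surplus without the control is ½ · (59 - 44) · 30 = 225.
With the floor, consumers buy 12 units at 53, so CS = ½ · (59 - 53) · 12 = 36.
Change in consumer surplus = 36 - 225 = -189.

-189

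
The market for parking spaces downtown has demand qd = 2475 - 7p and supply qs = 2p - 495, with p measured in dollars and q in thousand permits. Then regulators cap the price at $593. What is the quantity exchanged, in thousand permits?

165

Equilibrium: 2475 - 7p = 2p - 495, so 2970 = 9p and p* = 330, q* = 165.
The ceiling of 593 is above the equilibrium price 330, so it is not binding; the market clears at p* = 330, q* = 165.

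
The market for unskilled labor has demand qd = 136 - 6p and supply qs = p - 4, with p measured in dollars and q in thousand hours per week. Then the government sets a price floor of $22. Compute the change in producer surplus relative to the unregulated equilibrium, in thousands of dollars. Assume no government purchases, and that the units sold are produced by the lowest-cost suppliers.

Without the control the market clears where 136 - 6p = p - 4, i.e. p* = 20 and q* = 16.
The floor of 22 is above the equilibrium price 20, so it binds.
At p = 22: qd = 136 - 6·22 = 4 and qs = 22 - 4 = 18.
Producer surplus without the control is ½ · (20 - 4) · 16 = 128.
With the floor, 4 units are sold at 22. The supply price at q = 4 is 8, so PS = ½ · [(22 - 4) + (22 - 8)] · 4 = 64.
Change in producer surplus = 64 - 128 = -64.

-64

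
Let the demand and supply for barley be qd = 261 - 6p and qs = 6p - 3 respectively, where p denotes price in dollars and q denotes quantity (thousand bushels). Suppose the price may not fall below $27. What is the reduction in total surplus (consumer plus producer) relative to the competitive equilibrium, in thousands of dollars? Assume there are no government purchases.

Equilibrium: 261 - 6p = 6p - 3, so 264 = 12p and p* = 22, q* = 129.
Since 27 > 22, the floor is binding.
At p = 27: qd = 261 - 6·27 = 99 and qs = 6·27 - 3 = 159.
Quantity traded falls to 99. At q = 99 the demand price is (261 - 99)/6 = 27 and the supply price is (3 + 99)/6 = 17.
Deadweight loss = ½ · (27 - 17) · (129 - 99) = ½ · 10 · 30 = 150.

150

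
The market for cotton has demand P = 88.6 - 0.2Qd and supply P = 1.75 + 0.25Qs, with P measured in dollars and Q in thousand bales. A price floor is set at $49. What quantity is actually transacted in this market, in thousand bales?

193

Rearranging demand gives Qd = 443 - 5P; rearranging supply gives Qs = 4P - 7. Setting quantity demanded equal to quantity supplied, 443 - 5P = 4P - 7, gives P* = 50 and Q* = 193.
The floor of 49 is below the equilibrium price 50, so it is not binding; the market clears at P* = 50, Q* = 193.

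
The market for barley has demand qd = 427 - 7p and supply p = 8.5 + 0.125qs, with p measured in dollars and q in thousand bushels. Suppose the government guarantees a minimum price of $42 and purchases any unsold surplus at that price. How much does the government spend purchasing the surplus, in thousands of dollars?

Rearranging supply gives qs = 8p - 68. Setting quantity demanded equal to quantity supplied, 427 - 7p = 8p - 68, gives p* = 33 and q* = 196.
The floor of 42 is above the equilibrium price 33, so it binds.
At p = 42: qd = 427 - 7·42 = 133 and qs = 8·42 - 68 = 268.
Surplus = qs - qd = 135.
Government expenditure = surplus × support price = 135 × 42 = 5670.

5670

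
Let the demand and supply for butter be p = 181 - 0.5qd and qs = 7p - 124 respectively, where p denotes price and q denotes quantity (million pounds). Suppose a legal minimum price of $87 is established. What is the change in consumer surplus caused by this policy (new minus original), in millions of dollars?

-7293

Rearranging demand gives qd = 362 - 2p. In a free market, 362 - 2p = 7p - 124 gives the equilibrium p* = 54, q* = 254.
The floor of 87 is above the equilibrium price 54, so it binds.
At p = 87: qd = 362 - 2·87 = 188 and qs = 7·87 - 124 = 485.
Consumer surplus without the control is ½ · (181 - 54) · 254 = 16129.
With the floor, consumers buy 188 units at 87, so CS = ½ · (181 - 87) · 188 = 8836.
Change in consumer surplus = 8836 - 16129 = -7293.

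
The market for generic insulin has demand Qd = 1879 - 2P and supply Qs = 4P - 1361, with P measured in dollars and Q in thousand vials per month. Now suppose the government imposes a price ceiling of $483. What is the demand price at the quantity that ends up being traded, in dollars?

In a free market, 1879 - 2P = 4P - 1361 gives the equilibrium P* = 540, Q* = 799.
Because the ceiling (483) lies below the market-clearing price, it is binding.
At P = 483: Qd = 1879 - 2·483 = 913 and Qs = 4·483 - 1361 = 571.
Only 571 units reach the market. On the demand curve, the marginal buyer's willingness to pay at Q = 571 is (1879 - 571)/2 = 654.

654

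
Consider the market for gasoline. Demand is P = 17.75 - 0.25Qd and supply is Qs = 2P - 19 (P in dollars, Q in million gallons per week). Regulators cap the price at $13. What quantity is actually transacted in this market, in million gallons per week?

Rearranging demand gives Qd = 71 - 4P. Without the control the market clears where 71 - 4P = 2P - 19, i.e. P* = 15 and Q* = 11.
Because the ceiling (13) lies below the market-clearing price, it is binding.
At P = 13: Qd = 71 - 4·13 = 19 and Qs = 2·13 - 19 = 7.
The quantity actually transacted is the short side, supply: 7.

7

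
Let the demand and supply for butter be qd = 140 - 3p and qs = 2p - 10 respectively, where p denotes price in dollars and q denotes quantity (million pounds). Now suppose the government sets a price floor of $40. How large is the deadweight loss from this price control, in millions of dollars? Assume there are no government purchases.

Equilibrium: 140 - 3p = 2p - 10, so 150 = 5p and p* = 30, q* = 50.
The floor of 40 is above the equilibrium price 30, so it binds.
At p = 40: qd = 140 - 3·40 = 20 and qs = 2·40 - 10 = 70.
Quantity traded falls to 20. At q = 20 the demand price is (140 - 20)/3 = 40 and the supply price is (10 + 20)/2 = 15.
Deadweight loss = ½ · (40 - 15) · (50 - 20) = ½ · 25 · 30 = 375.

375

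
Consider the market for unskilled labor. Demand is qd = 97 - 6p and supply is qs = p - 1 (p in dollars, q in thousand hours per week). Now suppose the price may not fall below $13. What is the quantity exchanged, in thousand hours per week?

13

Setting quantity demanded equal to quantity supplied, 97 - 6p = p - 1, gives p* = 14 and q* = 13.
The floor of 13 is below the equilibrium price 14, so it is not binding; the market clears at p* = 14, q* = 13.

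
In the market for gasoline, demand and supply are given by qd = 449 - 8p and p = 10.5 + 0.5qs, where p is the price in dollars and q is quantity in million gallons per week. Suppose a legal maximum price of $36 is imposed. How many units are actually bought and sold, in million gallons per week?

51

Rearranging supply gives qs = 2p - 21. Without the control the market clears where 449 - 8p = 2p - 21, i.e. p* = 47 and q* = 73.
Because the ceiling (36) lies below the market-clearing price, it is binding.
At p = 36: qd = 449 - 8·36 = 161 and qs = 2·36 - 21 = 51.
The quantity actually transacted is the short side, supply: 51.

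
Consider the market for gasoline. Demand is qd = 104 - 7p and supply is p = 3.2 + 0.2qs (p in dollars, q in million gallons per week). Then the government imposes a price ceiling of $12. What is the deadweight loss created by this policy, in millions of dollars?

0

Rearranging supply gives qs = 5p - 16. Without the control the market clears where 104 - 7p = 5p - 16, i.e. p* = 10 and q* = 34.
Since 12 is above p* = 10, the ceiling does not bind and the free-market outcome prevails.
Since the control does not bind, no trades are prevented and deadweight loss is zero.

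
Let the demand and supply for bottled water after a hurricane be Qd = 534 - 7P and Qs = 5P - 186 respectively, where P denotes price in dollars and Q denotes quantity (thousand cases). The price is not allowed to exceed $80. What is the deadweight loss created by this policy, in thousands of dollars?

0

In a free market, 534 - 7P = 5P - 186 gives the equilibrium P* = 60, Q* = 114.
The ceiling of 80 is above the equilibrium price 60, so it is not binding; the market clears at P* = 60, Q* = 114.
Since the control does not bind, no trades are prevented and deadweight loss is zero.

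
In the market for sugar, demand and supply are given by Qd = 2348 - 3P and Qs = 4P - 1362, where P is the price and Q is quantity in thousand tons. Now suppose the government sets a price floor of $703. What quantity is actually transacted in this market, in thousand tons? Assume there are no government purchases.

Without the control the market clears where 2348 - 3P = 4P - 1362, i.e. P* = 530 and Q* = 758.
Since 703 > 530, the floor is binding.
At P = 703: Qd = 2348 - 3·703 = 239 and Qs = 4·703 - 1362 = 1450.
The quantity actually transacted is the short side, demand: 239.

239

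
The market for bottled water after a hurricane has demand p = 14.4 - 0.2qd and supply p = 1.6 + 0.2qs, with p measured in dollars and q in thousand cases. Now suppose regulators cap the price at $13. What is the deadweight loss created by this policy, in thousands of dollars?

0

Rearranging demand gives qd = 72 - 5p; rearranging supply gives qs = 5p - 8. Setting quantity demanded equal to quantity supplied, 72 - 5p = 5p - 8, gives p* = 8 and q* = 32.
The ceiling of 13 is above the equilibrium price 8, so it is not binding; the market clears at p* = 8, q* = 32.
Since the control does not bind, no trades are prevented and deadweight loss is zero.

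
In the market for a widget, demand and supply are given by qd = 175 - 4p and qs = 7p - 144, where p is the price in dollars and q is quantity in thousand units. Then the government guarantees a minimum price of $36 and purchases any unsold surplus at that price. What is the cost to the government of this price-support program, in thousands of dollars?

In a free market, 175 - 4p = 7p - 144 gives the equilibrium p* = 29, q* = 59.
The floor of 36 is above the equilibrium price 29, so it binds.
At p = 36: qd = 175 - 4·36 = 31 and qs = 7·36 - 144 = 108.
Surplus = qs - qd = 77.
Government expenditure = surplus × support price = 77 × 36 = 2772.

2772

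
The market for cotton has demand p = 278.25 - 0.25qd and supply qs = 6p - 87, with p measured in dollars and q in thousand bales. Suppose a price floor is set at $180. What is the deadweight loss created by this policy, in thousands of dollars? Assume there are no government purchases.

12000

Rearranging demand gives qd = 1113 - 4p. Without the control the market clears where 1113 - 4p = 6p - 87, i.e. p* = 120 and q* = 633.
Since 180 > 120, the floor is binding.
At p = 180: qd = 1113 - 4·180 = 393 and qs = 6·180 - 87 = 993.
Quantity traded falls to 393. At q = 393 the demand price is (1113 - 393)/4 = 180 and the supply price is (87 + 393)/6 = 80.
Deadweight loss = ½ · (180 - 80) · (633 - 393) = ½ · 100 · 240 = 12000.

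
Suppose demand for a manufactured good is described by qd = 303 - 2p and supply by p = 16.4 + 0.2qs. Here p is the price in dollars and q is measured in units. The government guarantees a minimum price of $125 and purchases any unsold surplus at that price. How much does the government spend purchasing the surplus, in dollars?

61250

Rearranging supply gives qs = 5p - 82. Setting quantity demanded equal to quantity supplied, 303 - 2p = 5p - 82, gives p* = 55 and q* = 193.
Since 125 > 55, the floor is binding.
At p = 125: qd = 303 - 2·125 = 53 and qs = 5·125 - 82 = 543.
Surplus = qs - qd = 490.
Government expenditure = surplus × support price = 490 × 125 = 61250.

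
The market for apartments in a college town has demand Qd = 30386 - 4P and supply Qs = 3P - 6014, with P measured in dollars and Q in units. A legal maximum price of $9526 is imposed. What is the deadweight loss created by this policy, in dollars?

Without the control the market clears where 30386 - 4P = 3P - 6014, i.e. P* = 5200 and Q* = 9586.
Since 9526 is above P* = 5200, the ceiling does not bind and the free-market outcome prevails.
Since the control does not bind, no trades are prevented and deadweight loss is zero.

0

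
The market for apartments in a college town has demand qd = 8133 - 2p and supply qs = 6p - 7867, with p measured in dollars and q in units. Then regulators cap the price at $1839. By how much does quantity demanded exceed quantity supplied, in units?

1288

In a free market, 8133 - 2p = 6p - 7867 gives the equilibrium p* = 2000, q* = 4133.
Because the ceiling (1839) lies below the market-clearing price, it is binding.
At p = 1839: qd = 8133 - 2·1839 = 4455 and qs = 6·1839 - 7867 = 3167.
Shortage = qd - qs = 4455 - 3167 = 1288.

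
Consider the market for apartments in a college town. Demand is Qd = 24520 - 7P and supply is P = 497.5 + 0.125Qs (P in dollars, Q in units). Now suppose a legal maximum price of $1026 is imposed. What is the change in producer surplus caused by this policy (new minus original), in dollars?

Rearranging supply gives Qs = 8P - 3980. Setting quantity demanded equal to quantity supplied, 24520 - 7P = 8P - 3980, gives P* = 1900 and Q* = 11220.
Since 1026 < 1900, the ceiling is binding.
At P = 1026: Qd = 24520 - 7·1026 = 17338 and Qs = 8·1026 - 3980 = 4228.
Producer surplus without the control is ½ · (1900 - 497.5) · 11220 = 7868025.
With the ceiling, producers sell 4228 units at 1026, so PS = ½ · (1026 - 497.5) · 4228 = 1117249.
Change in producer surplus = 1117249 - 7868025 = -6750776.

-6750776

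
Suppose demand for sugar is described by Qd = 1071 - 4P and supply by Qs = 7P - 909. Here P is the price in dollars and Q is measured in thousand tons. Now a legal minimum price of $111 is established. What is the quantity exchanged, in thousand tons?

351

In a free market, 1071 - 4P = 7P - 909 gives the equilibrium P* = 180, Q* = 351.
The floor of 111 is below the equilibrium price 180, so it is not binding; the market clears at P* = 180, Q* = 351.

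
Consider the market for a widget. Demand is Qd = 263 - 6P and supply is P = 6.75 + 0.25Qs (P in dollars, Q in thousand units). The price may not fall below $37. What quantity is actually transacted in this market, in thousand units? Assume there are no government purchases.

41

Rearranging supply gives Qs = 4P - 27. In a free market, 263 - 6P = 4P - 27 gives the equilibrium P* = 29, Q* = 89.
Because the floor (37) lies above the market-clearing price, it is binding.
At P = 37: Qd = 263 - 6·37 = 41 and Qs = 4·37 - 27 = 121.
The quantity actually transacted is the short side, demand: 41.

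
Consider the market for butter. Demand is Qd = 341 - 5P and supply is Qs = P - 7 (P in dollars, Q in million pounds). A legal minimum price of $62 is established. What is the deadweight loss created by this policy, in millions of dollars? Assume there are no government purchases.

Equilibrium: 341 - 5P = P - 7, so 348 = 6P and P* = 58, Q* = 51.
The floor of 62 is above the equilibrium price 58, so it binds.
At P = 62: Qd = 341 - 5·62 = 31 and Qs = 62 - 7 = 55.
Quantity traded falls to 31. At Q = 31 the demand price is (341 - 31)/5 = 62 and the supply price is 7 + 31 = 38.
Deadweight loss = ½ · (62 - 38) · (51 - 31) = ½ · 24 · 20 = 240.

240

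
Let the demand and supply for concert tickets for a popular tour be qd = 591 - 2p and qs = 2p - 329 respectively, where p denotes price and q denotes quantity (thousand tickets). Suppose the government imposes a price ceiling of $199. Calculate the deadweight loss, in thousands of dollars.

In a free market, 591 - 2p = 2p - 329 gives the equilibrium p* = 230, q* = 131.
Because the ceiling (199) lies below the market-clearing price, it is binding.
At p = 199: qd = 591 - 2·199 = 193 and qs = 2·199 - 329 = 69.
Quantity traded falls to 69. At q = 69 the demand price is (591 - 69)/2 = 261 and the supply price is (329 + 69)/2 = 199.
Deadweight loss = ½ · (261 - 199) · (131 - 69) = ½ · 62 · 62 = 1922.

1922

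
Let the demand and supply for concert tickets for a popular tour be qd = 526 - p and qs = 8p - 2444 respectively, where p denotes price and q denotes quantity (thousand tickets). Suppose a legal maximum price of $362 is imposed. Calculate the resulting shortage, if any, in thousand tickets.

0

Equilibrium: 526 - p = 8p - 2444, so 2970 = 9p and p* = 330, q* = 196.
Since 362 is above p* = 330, the ceiling does not bind and the free-market outcome prevails.
Since the control does not bind, there is no shortage.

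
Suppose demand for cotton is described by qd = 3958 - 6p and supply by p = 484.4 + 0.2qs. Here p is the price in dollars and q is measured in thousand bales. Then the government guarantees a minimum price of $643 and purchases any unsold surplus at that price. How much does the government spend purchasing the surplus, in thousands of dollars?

Rearranging supply gives qs = 5p - 2422. Equilibrium: 3958 - 6p = 5p - 2422, so 6380 = 11p and p* = 580, q* = 478.
Because the floor (643) lies above the market-clearing price, it is binding.
At p = 643: qd = 3958 - 6·643 = 100 and qs = 5·643 - 2422 = 793.
Surplus = qs - qd = 693.
Government expenditure = surplus × support price = 693 × 643 = 445599.

445599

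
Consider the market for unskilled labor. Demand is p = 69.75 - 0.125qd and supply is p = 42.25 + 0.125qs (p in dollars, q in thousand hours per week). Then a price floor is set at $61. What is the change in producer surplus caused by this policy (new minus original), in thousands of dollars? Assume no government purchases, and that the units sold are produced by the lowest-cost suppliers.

250

Rearranging demand gives qd = 558 - 8p; rearranging supply gives qs = 8p - 338. Setting quantity demanded equal to quantity supplied, 558 - 8p = 8p - 338, gives p* = 56 and q* = 110.
Because the floor (61) lies above the market-clearing price, it is binding.
At p = 61: qd = 558 - 8·61 = 70 and qs = 8·61 - 338 = 150.
Producer surplus without the control is ½ · (56 - 42.25) · 110 = 756.25.
With the floor, 70 units are sold at 61. The supply price at q = 70 is 51, so PS = ½ · [(61 - 42.25) + (61 - 51)] · 70 = 1006.25.
Change in producer surplus = 1006.25 - 756.25 = 250.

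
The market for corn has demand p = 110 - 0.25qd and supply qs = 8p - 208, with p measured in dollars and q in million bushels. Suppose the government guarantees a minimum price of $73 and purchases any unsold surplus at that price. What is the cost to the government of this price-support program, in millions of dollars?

Rearranging demand gives qd = 440 - 4p. In a free market, 440 - 4p = 8p - 208 gives the equilibrium p* = 54, q* = 224.
Since 73 > 54, the floor is binding.
At p = 73: qd = 440 - 4·73 = 148 and qs = 8·73 - 208 = 376.
Surplus = qs - qd = 228.
Government expenditure = surplus × support price = 228 × 73 = 16644.

16644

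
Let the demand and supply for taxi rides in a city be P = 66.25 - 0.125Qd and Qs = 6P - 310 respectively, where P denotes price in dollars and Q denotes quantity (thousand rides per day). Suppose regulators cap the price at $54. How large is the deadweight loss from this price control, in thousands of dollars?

189

Rearranging demand gives Qd = 530 - 8P. Equilibrium: 530 - 8P = 6P - 310, so 840 = 14P and P* = 60, Q* = 50.
Since 54 < 60, the ceiling is binding.
At P = 54: Qd = 530 - 8·54 = 98 and Qs = 6·54 - 310 = 14.
Quantity traded falls to 14. At Q = 14 the demand price is (530 - 14)/8 = 64.5 and the supply price is (310 + 14)/6 = 54.
Deadweight loss = ½ · (64.5 - 54) · (50 - 14) = ½ · 10.5 · 36 = 189.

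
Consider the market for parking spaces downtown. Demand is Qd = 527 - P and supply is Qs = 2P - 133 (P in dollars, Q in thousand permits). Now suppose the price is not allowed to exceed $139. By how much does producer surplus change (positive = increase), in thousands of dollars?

-18306

In a free market, 527 - P = 2P - 133 gives the equilibrium P* = 220, Q* = 307.
Since 139 < 220, the ceiling is binding.
At P = 139: Qd = 527 - 139 = 388 and Qs = 2·139 - 133 = 145.
Producer surplus without the control is ½ · (220 - 66.5) · 307 = 23562.25.
With the ceiling, producers sell 145 units at 139, so PS = ½ · (139 - 66.5) · 145 = 5256.25.
Change in producer surplus = 5256.25 - 23562.25 = -18306.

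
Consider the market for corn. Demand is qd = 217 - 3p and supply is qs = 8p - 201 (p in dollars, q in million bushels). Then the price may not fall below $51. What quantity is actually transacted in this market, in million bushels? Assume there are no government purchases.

64

In a free market, 217 - 3p = 8p - 201 gives the equilibrium p* = 38, q* = 103.
The floor of 51 is above the equilibrium price 38, so it binds.
At p = 51: qd = 217 - 3·51 = 64 and qs = 8·51 - 201 = 207.
The quantity actually transacted is the short side, demand: 64.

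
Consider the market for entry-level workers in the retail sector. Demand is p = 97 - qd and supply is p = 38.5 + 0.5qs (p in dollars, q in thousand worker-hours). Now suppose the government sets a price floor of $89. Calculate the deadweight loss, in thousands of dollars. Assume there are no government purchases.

Rearranging demand gives qd = 97 - p; rearranging supply gives qs = 2p - 77. Without the control the market clears where 97 - p = 2p - 77, i.e. p* = 58 and q* = 39.
The floor of 89 is above the equilibrium price 58, so it binds.
At p = 89: qd = 97 - 89 = 8 and qs = 2·89 - 77 = 101.
Quantity traded falls to 8. At q = 8 the demand price is 97 - 8 = 89 and the supply price is (77 + 8)/2 = 42.5.
Deadweight loss = ½ · (89 - 42.5) · (39 - 8) = ½ · 46.5 · 31 = 720.75.

720.75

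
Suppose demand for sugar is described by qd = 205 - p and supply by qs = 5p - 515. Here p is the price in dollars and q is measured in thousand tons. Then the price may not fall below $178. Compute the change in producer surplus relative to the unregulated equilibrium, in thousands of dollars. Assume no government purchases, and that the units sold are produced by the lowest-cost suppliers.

Setting quantity demanded equal to quantity supplied, 205 - p = 5p - 515, gives p* = 120 and q* = 85.
The floor of 178 is above the equilibrium price 120, so it binds.
At p = 178: qd = 205 - 178 = 27 and qs = 5·178 - 515 = 375.
Producer surplus without the control is ½ · (120 - 103) · 85 = 722.5.
With the floor, 27 units are sold at 178. The supply price at q = 27 is 108.4, so PS = ½ · [(178 - 103) + (178 - 108.4)] · 27 = 1952.1.
Change in producer surplus = 1952.1 - 722.5 = 1229.6.

1229.6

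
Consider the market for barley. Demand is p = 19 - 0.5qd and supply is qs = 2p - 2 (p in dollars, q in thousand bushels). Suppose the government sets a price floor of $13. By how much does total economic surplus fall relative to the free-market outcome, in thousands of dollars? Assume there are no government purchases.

18

Rearranging demand gives qd = 38 - 2p. In a free market, 38 - 2p = 2p - 2 gives the equilibrium p* = 10, q* = 18.
Since 13 > 10, the floor is binding.
At p = 13: qd = 38 - 2·13 = 12 and qs = 2·13 - 2 = 24.
Quantity traded falls to 12. At q = 12 the demand price is (38 - 12)/2 = 13 and the supply price is (2 + 12)/2 = 7.
Deadweight loss = ½ · (13 - 7) · (18 - 12) = ½ · 6 · 6 = 18.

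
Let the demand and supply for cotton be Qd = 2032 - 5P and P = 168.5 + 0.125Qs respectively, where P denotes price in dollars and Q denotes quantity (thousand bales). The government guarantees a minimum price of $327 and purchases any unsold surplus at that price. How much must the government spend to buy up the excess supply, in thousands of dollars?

Rearranging supply gives Qs = 8P - 1348. In a free market, 2032 - 5P = 8P - 1348 gives the equilibrium P* = 260, Q* = 732.
Since 327 > 260, the floor is binding.
At P = 327: Qd = 2032 - 5·327 = 397 and Qs = 8·327 - 1348 = 1268.
Surplus = Qs - Qd = 871.
Government expenditure = surplus × support price = 871 × 327 = 284817.

284817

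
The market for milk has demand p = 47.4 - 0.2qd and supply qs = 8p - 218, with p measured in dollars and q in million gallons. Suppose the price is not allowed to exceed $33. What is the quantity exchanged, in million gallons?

46

Rearranging demand gives qd = 237 - 5p. Without the control the market clears where 237 - 5p = 8p - 218, i.e. p* = 35 and q* = 62.
Because the ceiling (33) lies below the market-clearing price, it is binding.
At p = 33: qd = 237 - 5·33 = 72 and qs = 8·33 - 218 = 46.
The quantity actually transacted is the short side, supply: 46.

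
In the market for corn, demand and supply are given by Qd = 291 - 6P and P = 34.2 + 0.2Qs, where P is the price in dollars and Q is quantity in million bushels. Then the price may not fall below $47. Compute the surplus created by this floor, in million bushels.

Rearranging supply gives Qs = 5P - 171. In a free market, 291 - 6P = 5P - 171 gives the equilibrium P* = 42, Q* = 39.
Because the floor (47) lies above the market-clearing price, it is binding.
At P = 47: Qd = 291 - 6·47 = 9 and Qs = 5·47 - 171 = 64.
Surplus = Qs - Qd = 64 - 9 = 55.

55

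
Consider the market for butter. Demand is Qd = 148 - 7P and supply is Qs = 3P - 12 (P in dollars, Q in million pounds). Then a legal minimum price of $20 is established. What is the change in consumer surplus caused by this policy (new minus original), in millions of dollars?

-88

Setting quantity demanded equal to quantity supplied, 148 - 7P = 3P - 12, gives P* = 16 and Q* = 36.
Since 20 > 16, the floor is binding.
At P = 20: Qd = 148 - 7·20 = 8 and Qs = 3·20 - 12 = 48.
Consumer surplus without the control is ½ · (148/7 - 16) · 36 = 648/7.
With the floor, consumers buy 8 units at 20, so CS = ½ · (148/7 - 20) · 8 = 32/7.
Change in consumer surplus = 32/7 - 648/7 = -88.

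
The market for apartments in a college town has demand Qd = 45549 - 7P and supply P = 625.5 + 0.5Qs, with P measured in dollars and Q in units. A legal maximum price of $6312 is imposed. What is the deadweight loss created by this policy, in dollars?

Rearranging supply gives Qs = 2P - 1251. Without the control the market clears where 45549 - 7P = 2P - 1251, i.e. P* = 5200 and Q* = 9149.
Since 6312 is above P* = 5200, the ceiling does not bind and the free-market outcome prevails.
Since the control does not bind, no trades are prevented and deadweight loss is zero.

0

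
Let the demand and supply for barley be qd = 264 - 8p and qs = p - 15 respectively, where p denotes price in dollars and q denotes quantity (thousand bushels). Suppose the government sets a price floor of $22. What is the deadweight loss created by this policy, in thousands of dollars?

0

Without the control the market clears where 264 - 8p = p - 15, i.e. p* = 31 and q* = 16.
Since 22 is below p* = 31, the floor does not bind and the free-market outcome prevails.
Since the control does not bind, no trades are prevented and deadweight loss is zero.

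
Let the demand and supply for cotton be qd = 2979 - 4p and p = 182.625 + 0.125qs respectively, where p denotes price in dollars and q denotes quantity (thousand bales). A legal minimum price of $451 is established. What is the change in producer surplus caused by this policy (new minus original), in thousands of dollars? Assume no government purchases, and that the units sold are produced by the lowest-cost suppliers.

Rearranging supply gives qs = 8p - 1461. In a free market, 2979 - 4p = 8p - 1461 gives the equilibrium p* = 370, q* = 1499.
The floor of 451 is above the equilibrium price 370, so it binds.
At p = 451: qd = 2979 - 4·451 = 1175 and qs = 8·451 - 1461 = 2147.
Producer surplus without the control is ½ · (370 - 182.625) · 1499 = 140437.5625.
With the floor, 1175 units are sold at 451. The supply price at q = 1175 is 329.5, so PS = ½ · [(451 - 182.625) + (451 - 329.5)] · 1175 = 229051.5625.
Change in producer surplus = 229051.5625 - 140437.5625 = 88614.

88614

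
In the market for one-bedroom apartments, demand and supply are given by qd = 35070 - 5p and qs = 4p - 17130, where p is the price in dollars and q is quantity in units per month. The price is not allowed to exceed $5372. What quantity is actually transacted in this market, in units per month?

In a free market, 35070 - 5p = 4p - 17130 gives the equilibrium p* = 5800, q* = 6070.
The ceiling of 5372 is below the equilibrium price 5800, so it binds.
At p = 5372: qd = 35070 - 5·5372 = 8210 and qs = 4·5372 - 17130 = 4358.
The quantity actually transacted is the short side, supply: 4358.

4358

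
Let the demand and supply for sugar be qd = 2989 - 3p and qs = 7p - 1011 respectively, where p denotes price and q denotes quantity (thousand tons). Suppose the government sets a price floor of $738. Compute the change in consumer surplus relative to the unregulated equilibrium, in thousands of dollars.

Setting quantity demanded equal to quantity supplied, 2989 - 3p = 7p - 1011, gives p* = 400 and q* = 1789.
The floor of 738 is above the equilibrium price 400, so it binds.
At p = 738: qd = 2989 - 3·738 = 775 and qs = 7·738 - 1011 = 4155.
Consumer surplus without the control is ½ · (2989/3 - 400) · 1789 = 3200521/6.
With the floor, consumers buy 775 units at 738, so CS = ½ · (2989/3 - 738) · 775 = 600625/6.
Change in consumer surplus = 600625/6 - 3200521/6 = -433316.

-433316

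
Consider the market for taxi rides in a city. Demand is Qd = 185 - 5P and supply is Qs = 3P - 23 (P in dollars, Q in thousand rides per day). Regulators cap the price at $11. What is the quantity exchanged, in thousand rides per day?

10

Equilibrium: 185 - 5P = 3P - 23, so 208 = 8P and P* = 26, Q* = 55.
Since 11 < 26, the ceiling is binding.
At P = 11: Qd = 185 - 5·11 = 130 and Qs = 3·11 - 23 = 10.
The quantity actually transacted is the short side, supply: 10.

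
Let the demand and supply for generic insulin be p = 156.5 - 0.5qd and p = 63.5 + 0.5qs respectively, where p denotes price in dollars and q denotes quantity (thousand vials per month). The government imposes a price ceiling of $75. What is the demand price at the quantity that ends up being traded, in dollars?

145

Rearranging demand gives qd = 313 - 2p; rearranging supply gives qs = 2p - 127. Equilibrium: 313 - 2p = 2p - 127, so 440 = 4p and p* = 110, q* = 93.
Since 75 < 110, the ceiling is binding.
At p = 75: qd = 313 - 2·75 = 163 and qs = 2·75 - 127 = 23.
Only 23 units reach the market. On the demand curve, the marginal buyer's willingness to pay at q = 23 is (313 - 23)/2 = 145.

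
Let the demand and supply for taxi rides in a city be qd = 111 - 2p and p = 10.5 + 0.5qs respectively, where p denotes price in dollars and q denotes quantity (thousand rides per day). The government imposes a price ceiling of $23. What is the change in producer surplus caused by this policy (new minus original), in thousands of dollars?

Rearranging supply gives qs = 2p - 21. Without the control the market clears where 111 - 2p = 2p - 21, i.e. p* = 33 and q* = 45.
Because the ceiling (23) lies below the market-clearing price, it is binding.
At p = 23: qd = 111 - 2·23 = 65 and qs = 2·23 - 21 = 25.
Producer surplus without the control is ½ · (33 - 10.5) · 45 = 506.25.
With the ceiling, producers sell 25 units at 23, so PS = ½ · (23 - 10.5) · 25 = 156.25.
Change in producer surplus = 156.25 - 506.25 = -350.

-350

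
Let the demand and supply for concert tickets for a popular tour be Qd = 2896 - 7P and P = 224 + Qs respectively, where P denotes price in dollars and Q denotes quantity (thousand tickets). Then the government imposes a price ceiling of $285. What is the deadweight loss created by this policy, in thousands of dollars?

Rearranging supply gives Qs = P - 224. Equilibrium: 2896 - 7P = P - 224, so 3120 = 8P and P* = 390, Q* = 166.
Because the ceiling (285) lies below the market-clearing price, it is binding.
At P = 285: Qd = 2896 - 7·285 = 901 and Qs = 285 - 224 = 61.
Quantity traded falls to 61. At Q = 61 the demand price is (2896 - 61)/7 = 405 and the supply price is 224 + 61 = 285.
Deadweight loss = ½ · (405 - 285) · (166 - 61) = ½ · 120 · 105 = 6300.

6300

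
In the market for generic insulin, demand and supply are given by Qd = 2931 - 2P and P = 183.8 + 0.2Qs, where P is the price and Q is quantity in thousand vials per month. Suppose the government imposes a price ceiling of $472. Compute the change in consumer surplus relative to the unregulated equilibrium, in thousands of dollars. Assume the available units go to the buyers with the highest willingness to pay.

Rearranging supply gives Qs = 5P - 919. Equilibrium: 2931 - 2P = 5P - 919, so 3850 = 7P and P* = 550, Q* = 1831.
Since 472 < 550, the ceiling is binding.
At P = 472: Qd = 2931 - 2·472 = 1987 and Qs = 5·472 - 919 = 1441.
Consumer surplus without the control is ½ · (1465.5 - 550) · 1831 = 838140.25.
With the ceiling, 1441 units are sold at 472 (assume they go to the highest-value buyers). The demand price at Q = 1441 is 745, so CS = ½ · [(1465.5 - 472) + (745 - 472)] · 1441 = 912513.25.
Change in consumer surplus = 912513.25 - 838140.25 = 74373.

74373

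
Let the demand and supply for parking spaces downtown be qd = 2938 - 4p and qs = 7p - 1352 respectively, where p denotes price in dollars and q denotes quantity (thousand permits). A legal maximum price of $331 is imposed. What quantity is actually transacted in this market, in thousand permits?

Setting quantity demanded equal to quantity supplied, 2938 - 4p = 7p - 1352, gives p* = 390 and q* = 1378.
The ceiling of 331 is below the equilibrium price 390, so it binds.
At p = 331: qd = 2938 - 4·331 = 1614 and qs = 7·331 - 1352 = 965.
The quantity actually transacted is the short side, supply: 965.

965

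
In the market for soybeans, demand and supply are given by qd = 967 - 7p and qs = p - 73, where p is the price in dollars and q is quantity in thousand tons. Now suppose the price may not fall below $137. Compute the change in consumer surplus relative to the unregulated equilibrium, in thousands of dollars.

-227.5

Without the control the market clears where 967 - 7p = p - 73, i.e. p* = 130 and q* = 57.
Since 137 > 130, the floor is binding.
At p = 137: qd = 967 - 7·137 = 8 and qs = 137 - 73 = 64.
Consumer surplus without the control is ½ · (967/7 - 130) · 57 = 3249/14.
With the floor, consumers buy 8 units at 137, so CS = ½ · (967/7 - 137) · 8 = 32/7.
Change in consumer surplus = 32/7 - 3249/14 = -227.5.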